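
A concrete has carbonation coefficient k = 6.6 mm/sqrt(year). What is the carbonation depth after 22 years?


depth = k * sqrt(t)
= 6.6 * sqrt(22)
= 30.96 mm

30.96


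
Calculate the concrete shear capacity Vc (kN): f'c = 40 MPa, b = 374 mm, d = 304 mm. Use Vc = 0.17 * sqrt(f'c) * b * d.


Vc = 0.17 * sqrt(40) * 374 * 304 / 1000
= 122.24 kN

122.24


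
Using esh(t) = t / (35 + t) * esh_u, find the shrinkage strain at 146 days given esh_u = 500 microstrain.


esh(146) = 146 / (35 + 146) * 500
= 146 / 181 * 500
= 403.3 microstrain

403.3


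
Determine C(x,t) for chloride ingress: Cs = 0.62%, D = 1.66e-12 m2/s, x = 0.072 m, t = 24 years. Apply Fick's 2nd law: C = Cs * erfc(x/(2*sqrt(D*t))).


t_seconds = 24 * 365.25 * 24 * 3600 = 757382400.0 s
arg = 0.072 / (2 * sqrt(1.66e-12 * 757382400.0))
= 1.0153
erfc(1.0153) = 0.151
C = 0.62 * 0.151 = 0.0936%

0.0936


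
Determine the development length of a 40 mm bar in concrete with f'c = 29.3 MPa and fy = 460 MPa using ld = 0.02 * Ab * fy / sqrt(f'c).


Ab = pi * 40^2 / 4 = 1256.637 mm2
ld = 0.02 * 1256.637 * 460 / sqrt(29.3)
= 2135.8 mm

2135.8


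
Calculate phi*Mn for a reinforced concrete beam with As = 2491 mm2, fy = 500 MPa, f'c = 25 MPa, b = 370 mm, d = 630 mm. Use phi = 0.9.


a = As * fy / (0.85 * f'c * b)
= 2491 * 500 / (0.85 * 25 * 370)
= 158.4102 mm
Mn = As * fy * (d - a/2) / 10^6
= 686.0151 kN-m
phi*Mn = 0.9 * 686.0151 = 617.41 kN-m

617.41


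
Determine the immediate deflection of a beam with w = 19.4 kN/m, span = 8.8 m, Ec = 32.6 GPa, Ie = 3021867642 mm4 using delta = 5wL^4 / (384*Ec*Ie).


Convert: L = 8.8 m = 8800 mm, Ec = 32.6 GPa = 32600 MPa
delta = 5 * 19.4 * 8800^4 / (384 * 32600 * 3021867642)
= 15.38 mm

15.38


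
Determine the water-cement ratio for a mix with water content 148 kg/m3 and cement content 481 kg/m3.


w/c = water / cement
w/c = 148 / 481 = 0.308

0.308


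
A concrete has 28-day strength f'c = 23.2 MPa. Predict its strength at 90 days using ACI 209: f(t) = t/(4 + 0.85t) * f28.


f(90) = 90 / (4 + 0.85 * 90) * 23.2
= 90 / 80.5 * 23.2
= 25.94 MPa

25.94


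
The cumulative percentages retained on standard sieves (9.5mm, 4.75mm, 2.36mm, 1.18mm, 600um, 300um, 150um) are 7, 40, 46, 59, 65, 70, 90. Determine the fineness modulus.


FM = sum(cumulative % retained) / 100
= 377 / 100
= 3.77

3.77


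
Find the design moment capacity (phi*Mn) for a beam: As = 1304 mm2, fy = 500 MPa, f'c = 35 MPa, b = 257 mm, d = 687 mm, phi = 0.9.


a = As * fy / (0.85 * f'c * b)
= 1304 * 500 / (0.85 * 35 * 257)
= 85.2761 mm
Mn = As * fy * (d - a/2) / 10^6
= 420.124 kN-m
phi*Mn = 0.9 * 420.124 = 378.11 kN-m

378.11


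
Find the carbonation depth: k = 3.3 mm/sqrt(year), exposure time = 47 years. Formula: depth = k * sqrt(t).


depth = k * sqrt(t)
= 3.3 * sqrt(47)
= 22.62 mm

22.62


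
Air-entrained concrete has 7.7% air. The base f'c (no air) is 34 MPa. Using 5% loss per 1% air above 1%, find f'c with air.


Strength loss = (7.7 - 1) * 5 = 33.5%
f'c = 34 * (1 - 33.5/100)
= 22.61 MPa

22.61


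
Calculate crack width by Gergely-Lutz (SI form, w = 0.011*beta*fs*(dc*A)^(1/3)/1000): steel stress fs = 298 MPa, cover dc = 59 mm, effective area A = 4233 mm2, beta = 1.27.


w = 0.011 * beta * fs * (dc * A)^(1/3) / 1000
= 0.011 * 1.27 * 298 * (59 * 4233)^(1/3) / 1000
= 0.262 mm

0.262


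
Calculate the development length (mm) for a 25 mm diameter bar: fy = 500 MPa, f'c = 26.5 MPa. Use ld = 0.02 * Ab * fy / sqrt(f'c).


Ab = pi * 25^2 / 4 = 490.874 mm2
ld = 0.02 * 490.874 * 500 / sqrt(26.5)
= 953.6 mm

953.6


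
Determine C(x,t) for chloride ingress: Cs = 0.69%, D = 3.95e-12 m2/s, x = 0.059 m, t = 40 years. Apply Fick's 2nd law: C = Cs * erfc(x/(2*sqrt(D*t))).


t_seconds = 40 * 365.25 * 24 * 3600 = 1262304000.0 s
arg = 0.059 / (2 * sqrt(3.95e-12 * 1262304000.0))
= 0.4178
erfc(0.4178) = 0.5546
C = 0.69 * 0.5546 = 0.3827%

0.3827


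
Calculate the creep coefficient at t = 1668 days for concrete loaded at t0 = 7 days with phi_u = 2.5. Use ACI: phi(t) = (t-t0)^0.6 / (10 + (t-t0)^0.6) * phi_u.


dt = 1668 - 7 = 1661
phi = 1661^0.6 / (10 + 1661^0.6) * 2.5
= 2.238

2.238


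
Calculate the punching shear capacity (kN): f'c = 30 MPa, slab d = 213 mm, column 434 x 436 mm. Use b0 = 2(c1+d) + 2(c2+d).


b0 = 2*(434 + 213) + 2*(436 + 213) = 2592 mm
Vc = 0.33 * sqrt(30) * 2592 * 213 / 1000
= 997.9 kN

997.9


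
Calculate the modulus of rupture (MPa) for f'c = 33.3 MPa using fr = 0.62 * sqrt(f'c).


fr = 0.62 * sqrt(33.3)
= 3.578 MPa

3.578


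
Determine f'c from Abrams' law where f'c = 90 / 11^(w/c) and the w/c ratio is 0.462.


f'c = 90 / 11^0.462
= 90 / 3.028
= 29.72 MPa

29.72


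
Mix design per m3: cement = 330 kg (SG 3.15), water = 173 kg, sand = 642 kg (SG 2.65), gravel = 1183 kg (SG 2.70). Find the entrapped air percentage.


Vol cement = 330 / (3.15 * 1000) = 0.104762 m3
Vol water = 173 / 1000 = 0.173 m3
Vol sand = 642 / (2.65 * 1000) = 0.242264 m3
Vol gravel = 1183 / (2.70 * 1000) = 0.438148 m3
Total solid + water volume = 0.958174 m3
Air = (1 - 0.958174) * 100 = 4.18%

4.18


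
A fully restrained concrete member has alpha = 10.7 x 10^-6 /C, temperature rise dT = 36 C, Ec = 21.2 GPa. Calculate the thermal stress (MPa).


sigma = alpha * dT * Ec
= 10.7e-6 * 36 * 21.2 * 1000
= 8.166 MPa

8.166


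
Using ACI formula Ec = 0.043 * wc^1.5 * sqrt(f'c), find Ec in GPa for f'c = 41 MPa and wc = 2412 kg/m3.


Ec = 0.043 * 2412^1.5 * sqrt(41) / 1000
= 32.62 GPa

32.62


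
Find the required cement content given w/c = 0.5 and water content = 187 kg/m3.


Cement = water / (w/c)
= 187 / 0.5
= 374.0 kg/m3

374.0


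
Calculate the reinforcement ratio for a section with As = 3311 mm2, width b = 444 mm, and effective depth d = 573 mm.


rho = As / (b * d)
= 3311 / (444 * 573)
= 0.013

0.013


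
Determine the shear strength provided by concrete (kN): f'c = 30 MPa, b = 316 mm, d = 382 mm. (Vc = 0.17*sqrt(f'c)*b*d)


Vc = 0.17 * sqrt(30) * 316 * 382 / 1000
= 112.4 kN

112.4


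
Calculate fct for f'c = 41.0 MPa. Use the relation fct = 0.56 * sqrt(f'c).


fct = 0.56 * sqrt(41.0)
= 0.56 * 6.403
= 3.586 MPa

3.586


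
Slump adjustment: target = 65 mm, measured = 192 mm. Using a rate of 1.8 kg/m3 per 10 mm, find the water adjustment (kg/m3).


Difference = 65 - 192 = -127 mm
Water adjustment = -127 * 1.8 / 10 = -22.9 kg/m3

-22.9


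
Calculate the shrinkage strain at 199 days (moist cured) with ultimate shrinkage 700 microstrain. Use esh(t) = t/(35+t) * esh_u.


esh(199) = 199 / (35 + 199) * 700
= 199 / 234 * 700
= 595.3 microstrain

595.3


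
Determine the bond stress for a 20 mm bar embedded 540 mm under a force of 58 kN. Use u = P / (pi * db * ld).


u = P / (pi * db * ld)
= 58 * 1000 / (pi * 20 * 540)
= 1.709 MPa

1.709


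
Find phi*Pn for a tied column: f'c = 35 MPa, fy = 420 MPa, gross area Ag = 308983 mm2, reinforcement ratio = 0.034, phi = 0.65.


Ast = rho * Ag = 0.034 * 308983 = 10505.422 mm2
phi*Pn = 0.65 * 0.80 * (0.85 * 35 * (308983 - 10505.422) + 420 * 10505.422) / 1000
= 6911.83 kN

6911.83


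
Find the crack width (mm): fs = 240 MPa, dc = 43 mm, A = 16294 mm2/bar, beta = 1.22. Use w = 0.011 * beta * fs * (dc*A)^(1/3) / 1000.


w = 0.011 * beta * fs * (dc * A)^(1/3) / 1000
= 0.011 * 1.22 * 240 * (43 * 16294)^(1/3) / 1000
= 0.286 mm

0.286


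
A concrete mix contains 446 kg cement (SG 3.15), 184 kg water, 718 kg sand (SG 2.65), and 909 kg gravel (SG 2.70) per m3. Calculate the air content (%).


Vol cement = 446 / (3.15 * 1000) = 0.141587 m3
Vol water = 184 / 1000 = 0.184 m3
Vol sand = 718 / (2.65 * 1000) = 0.270943 m3
Vol gravel = 909 / (2.70 * 1000) = 0.336667 m3
Total solid + water volume = 0.933197 m3
Air = (1 - 0.933197) * 100 = 6.68%

6.68


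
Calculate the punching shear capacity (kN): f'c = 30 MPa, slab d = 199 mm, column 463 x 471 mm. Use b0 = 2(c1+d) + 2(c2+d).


b0 = 2*(463 + 199) + 2*(471 + 199) = 2664 mm
Vc = 0.33 * sqrt(30) * 2664 * 199 / 1000
= 958.21 kN

958.21


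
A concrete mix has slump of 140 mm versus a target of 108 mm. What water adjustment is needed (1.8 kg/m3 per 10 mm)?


Difference = 108 - 140 = -32 mm
Water adjustment = -32 * 1.8 / 10 = -5.8 kg/m3

-5.8


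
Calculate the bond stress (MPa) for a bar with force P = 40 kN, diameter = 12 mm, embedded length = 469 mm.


u = P / (pi * db * ld)
= 40 * 1000 / (pi * 12 * 469)
= 2.262 MPa

2.262


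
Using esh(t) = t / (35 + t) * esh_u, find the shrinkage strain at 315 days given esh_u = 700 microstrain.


esh(315) = 315 / (35 + 315) * 700
= 315 / 350 * 700
= 630.0 microstrain

630.0


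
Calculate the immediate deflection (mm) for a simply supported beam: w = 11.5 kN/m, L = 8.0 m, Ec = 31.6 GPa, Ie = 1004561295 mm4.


Convert: L = 8.0 m = 8000 mm, Ec = 31.6 GPa = 31600 MPa
delta = 5 * 11.5 * 8000^4 / (384 * 31600 * 1004561295)
= 19.32 mm

19.32


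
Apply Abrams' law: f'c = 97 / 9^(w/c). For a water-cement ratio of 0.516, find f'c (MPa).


f'c = 97 / 9^0.516
= 97 / 3.107
= 31.22 MPa

31.22


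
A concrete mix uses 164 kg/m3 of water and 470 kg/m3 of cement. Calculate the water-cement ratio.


w/c = water / cement
w/c = 164 / 470 = 0.349

0.349


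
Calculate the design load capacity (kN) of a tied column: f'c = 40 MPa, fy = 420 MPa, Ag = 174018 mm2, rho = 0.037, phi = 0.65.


Ast = rho * Ag = 0.037 * 174018 = 6438.666 mm2
phi*Pn = 0.65 * 0.80 * (0.85 * 40 * (174018 - 6438.666) + 420 * 6438.666) / 1000
= 4369.01 kN

4369.01


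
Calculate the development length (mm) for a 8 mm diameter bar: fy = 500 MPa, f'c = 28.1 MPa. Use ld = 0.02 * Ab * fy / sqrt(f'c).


Ab = pi * 8^2 / 4 = 50.265 mm2
ld = 0.02 * 50.265 * 500 / sqrt(28.1)
= 94.8 mm

94.8


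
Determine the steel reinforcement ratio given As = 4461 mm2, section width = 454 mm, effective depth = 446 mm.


rho = As / (b * d)
= 4461 / (454 * 446)
= 0.022

0.022


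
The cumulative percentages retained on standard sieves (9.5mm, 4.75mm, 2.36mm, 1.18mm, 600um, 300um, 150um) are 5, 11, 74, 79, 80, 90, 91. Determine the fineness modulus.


FM = sum(cumulative % retained) / 100
= 430 / 100
= 4.3

4.3


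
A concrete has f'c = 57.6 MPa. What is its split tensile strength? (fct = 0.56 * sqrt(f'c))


fct = 0.56 * sqrt(57.6)
= 0.56 * 7.589
= 4.25 MPa

4.25


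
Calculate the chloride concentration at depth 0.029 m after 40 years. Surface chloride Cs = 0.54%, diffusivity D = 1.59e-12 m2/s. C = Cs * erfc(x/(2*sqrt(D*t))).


t_seconds = 40 * 365.25 * 24 * 3600 = 1262304000.0 s
arg = 0.029 / (2 * sqrt(1.59e-12 * 1262304000.0))
= 0.3237
erfc(0.3237) = 0.6472
C = 0.54 * 0.6472 = 0.3495%

0.3495


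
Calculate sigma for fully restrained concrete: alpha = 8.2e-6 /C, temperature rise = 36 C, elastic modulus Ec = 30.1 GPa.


sigma = alpha * dT * Ec
= 8.2e-6 * 36 * 30.1 * 1000
= 8.886 MPa

8.886


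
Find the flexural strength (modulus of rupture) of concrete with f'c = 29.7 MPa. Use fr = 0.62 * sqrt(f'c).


fr = 0.62 * sqrt(29.7)
= 3.379 MPa

3.379


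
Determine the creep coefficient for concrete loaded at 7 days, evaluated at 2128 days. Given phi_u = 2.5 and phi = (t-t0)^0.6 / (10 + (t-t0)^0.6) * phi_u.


dt = 2128 - 7 = 2121
phi = 2121^0.6 / (10 + 2121^0.6) * 2.5
= 2.271

2.271


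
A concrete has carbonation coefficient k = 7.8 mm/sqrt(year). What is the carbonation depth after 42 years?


depth = k * sqrt(t)
= 7.8 * sqrt(42)
= 50.55 mm

50.55


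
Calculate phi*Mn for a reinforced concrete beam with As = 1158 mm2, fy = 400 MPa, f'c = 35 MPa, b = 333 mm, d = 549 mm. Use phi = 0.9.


a = As * fy / (0.85 * f'c * b)
= 1158 * 400 / (0.85 * 35 * 333)
= 46.756 mm
Mn = As * fy * (d - a/2) / 10^6
= 243.4681 kN-m
phi*Mn = 0.9 * 243.4681 = 219.12 kN-m

219.12


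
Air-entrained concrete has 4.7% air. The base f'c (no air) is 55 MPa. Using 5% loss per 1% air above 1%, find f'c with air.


Strength loss = (4.7 - 1) * 5 = 18.5%
f'c = 55 * (1 - 18.5/100)
= 44.82 MPa

44.82


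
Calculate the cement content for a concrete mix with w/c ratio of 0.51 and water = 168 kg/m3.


Cement = water / (w/c)
= 168 / 0.51
= 329.4 kg/m3

329.4


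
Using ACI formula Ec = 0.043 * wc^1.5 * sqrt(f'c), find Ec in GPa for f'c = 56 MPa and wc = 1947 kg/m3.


Ec = 0.043 * 1947^1.5 * sqrt(56) / 1000
= 27.64 GPa

27.64


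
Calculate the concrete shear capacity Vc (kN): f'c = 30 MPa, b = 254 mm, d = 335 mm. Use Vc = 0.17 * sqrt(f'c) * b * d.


Vc = 0.17 * sqrt(30) * 254 * 335 / 1000
= 79.23 kN

79.23


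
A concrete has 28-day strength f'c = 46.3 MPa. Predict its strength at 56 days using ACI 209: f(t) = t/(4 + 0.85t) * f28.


f(56) = 56 / (4 + 0.85 * 56) * 46.3
= 56 / 51.6 * 46.3
= 50.25 MPa

50.25


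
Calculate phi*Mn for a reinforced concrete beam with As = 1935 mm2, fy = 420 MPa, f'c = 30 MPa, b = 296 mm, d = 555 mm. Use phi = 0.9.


a = As * fy / (0.85 * f'c * b)
= 1935 * 420 / (0.85 * 30 * 296)
= 107.6709 mm
Mn = As * fy * (d - a/2) / 10^6
= 407.2964 kN-m
phi*Mn = 0.9 * 407.2964 = 366.57 kN-m

366.57


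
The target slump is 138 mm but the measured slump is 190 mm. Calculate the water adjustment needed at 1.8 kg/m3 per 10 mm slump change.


Difference = 138 - 190 = -52 mm
Water adjustment = -52 * 1.8 / 10 = -9.4 kg/m3

-9.4


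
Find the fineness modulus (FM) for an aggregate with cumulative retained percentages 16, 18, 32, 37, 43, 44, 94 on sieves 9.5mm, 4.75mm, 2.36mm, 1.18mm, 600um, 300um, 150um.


FM = sum(cumulative % retained) / 100
= 284 / 100
= 2.84

2.84


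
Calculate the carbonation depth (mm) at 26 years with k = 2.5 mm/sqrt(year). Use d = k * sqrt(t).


depth = k * sqrt(t)
= 2.5 * sqrt(26)
= 12.75 mm

12.75


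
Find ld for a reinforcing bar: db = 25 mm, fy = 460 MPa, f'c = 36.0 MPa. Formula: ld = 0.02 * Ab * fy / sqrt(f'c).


Ab = pi * 25^2 / 4 = 490.874 mm2
ld = 0.02 * 490.874 * 460 / sqrt(36.0)
= 752.7 mm

752.7


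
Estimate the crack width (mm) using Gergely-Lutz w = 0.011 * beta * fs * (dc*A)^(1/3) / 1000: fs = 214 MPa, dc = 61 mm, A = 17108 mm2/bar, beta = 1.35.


w = 0.011 * beta * fs * (dc * A)^(1/3) / 1000
= 0.011 * 1.35 * 214 * (61 * 17108)^(1/3) / 1000
= 0.322 mm

0.322


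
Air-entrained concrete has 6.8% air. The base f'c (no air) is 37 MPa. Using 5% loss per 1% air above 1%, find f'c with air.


Strength loss = (6.8 - 1) * 5 = 29.0%
f'c = 37 * (1 - 29.0/100)
= 26.27 MPa

26.27


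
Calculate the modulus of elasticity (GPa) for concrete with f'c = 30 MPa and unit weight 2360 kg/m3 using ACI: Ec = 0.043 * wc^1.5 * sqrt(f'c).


Ec = 0.043 * 2360^1.5 * sqrt(30) / 1000
= 27.0 GPa

27.0


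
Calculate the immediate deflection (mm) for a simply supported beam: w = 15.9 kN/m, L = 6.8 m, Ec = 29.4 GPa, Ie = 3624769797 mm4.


Convert: L = 6.8 m = 6800 mm, Ec = 29.4 GPa = 29400 MPa
delta = 5 * 15.9 * 6800^4 / (384 * 29400 * 3624769797)
= 4.15 mm

4.15


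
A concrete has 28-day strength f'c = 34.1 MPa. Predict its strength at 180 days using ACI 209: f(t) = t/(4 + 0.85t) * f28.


f(180) = 180 / (4 + 0.85 * 180) * 34.1
= 180 / 157.0 * 34.1
= 39.1 MPa

39.1


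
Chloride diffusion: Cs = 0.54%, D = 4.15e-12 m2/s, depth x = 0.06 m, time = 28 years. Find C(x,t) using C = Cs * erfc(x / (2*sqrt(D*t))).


t_seconds = 28 * 365.25 * 24 * 3600 = 883612800.0 s
arg = 0.06 / (2 * sqrt(4.15e-12 * 883612800.0))
= 0.4954
erfc(0.4954) = 0.4835
C = 0.54 * 0.4835 = 0.2611%

0.2611


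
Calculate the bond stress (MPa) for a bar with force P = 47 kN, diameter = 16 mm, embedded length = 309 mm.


u = P / (pi * db * ld)
= 47 * 1000 / (pi * 16 * 309)
= 3.026 MPa

3.026


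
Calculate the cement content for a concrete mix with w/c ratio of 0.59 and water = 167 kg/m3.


Cement = water / (w/c)
= 167 / 0.59
= 283.1 kg/m3

283.1


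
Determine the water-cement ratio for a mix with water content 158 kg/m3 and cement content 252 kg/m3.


w/c = water / cement
w/c = 158 / 252 = 0.627

0.627


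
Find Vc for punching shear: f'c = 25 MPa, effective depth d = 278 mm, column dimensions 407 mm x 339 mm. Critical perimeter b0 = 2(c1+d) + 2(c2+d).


b0 = 2*(407 + 278) + 2*(339 + 278) = 2604 mm
Vc = 0.33 * sqrt(25) * 2604 * 278 / 1000
= 1194.45 kN

1194.45


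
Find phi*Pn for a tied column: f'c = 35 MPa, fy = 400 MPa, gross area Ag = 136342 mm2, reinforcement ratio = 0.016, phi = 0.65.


Ast = rho * Ag = 0.016 * 136342 = 2181.472 mm2
phi*Pn = 0.65 * 0.80 * (0.85 * 35 * (136342 - 2181.472) + 400 * 2181.472) / 1000
= 2529.21 kN

2529.21


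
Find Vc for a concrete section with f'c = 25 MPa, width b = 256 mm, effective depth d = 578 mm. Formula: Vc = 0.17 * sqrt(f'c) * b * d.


Vc = 0.17 * sqrt(25) * 256 * 578 / 1000
= 125.77 kN

125.77


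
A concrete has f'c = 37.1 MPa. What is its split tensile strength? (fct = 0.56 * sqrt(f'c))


fct = 0.56 * sqrt(37.1)
= 0.56 * 6.091
= 3.411 MPa

3.411


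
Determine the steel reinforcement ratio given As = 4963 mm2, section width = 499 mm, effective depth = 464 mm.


rho = As / (b * d)
= 4963 / (499 * 464)
= 0.0214

0.0214


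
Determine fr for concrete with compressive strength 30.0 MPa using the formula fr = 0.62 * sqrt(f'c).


fr = 0.62 * sqrt(30.0)
= 3.396 MPa

3.396


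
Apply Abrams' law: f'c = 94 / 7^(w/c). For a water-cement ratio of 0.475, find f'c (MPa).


f'c = 94 / 7^0.475
= 94 / 2.52
= 37.3 MPa

37.3


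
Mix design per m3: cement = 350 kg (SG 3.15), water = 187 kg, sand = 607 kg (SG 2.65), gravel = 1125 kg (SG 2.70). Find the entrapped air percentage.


Vol cement = 350 / (3.15 * 1000) = 0.111111 m3
Vol water = 187 / 1000 = 0.187 m3
Vol sand = 607 / (2.65 * 1000) = 0.229057 m3
Vol gravel = 1125 / (2.70 * 1000) = 0.416667 m3
Total solid + water volume = 0.943834 m3
Air = (1 - 0.943834) * 100 = 5.62%

5.62


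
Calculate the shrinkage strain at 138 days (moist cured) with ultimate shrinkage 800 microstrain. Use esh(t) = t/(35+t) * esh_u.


esh(138) = 138 / (35 + 138) * 800
= 138 / 173 * 800
= 638.2 microstrain

638.2


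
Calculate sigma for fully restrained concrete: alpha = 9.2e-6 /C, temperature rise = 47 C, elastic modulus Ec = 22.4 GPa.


sigma = alpha * dT * Ec
= 9.2e-6 * 47 * 22.4 * 1000
= 9.686 MPa

9.686


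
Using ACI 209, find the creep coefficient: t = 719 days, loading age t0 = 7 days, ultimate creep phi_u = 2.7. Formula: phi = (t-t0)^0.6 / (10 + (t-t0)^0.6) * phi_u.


dt = 719 - 7 = 712
phi = 712^0.6 / (10 + 712^0.6) * 2.7
= 2.261

2.261


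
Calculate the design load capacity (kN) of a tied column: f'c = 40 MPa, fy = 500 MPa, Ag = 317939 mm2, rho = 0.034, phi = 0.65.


Ast = rho * Ag = 0.034 * 317939 = 10809.926 mm2
phi*Pn = 0.65 * 0.80 * (0.85 * 40 * (317939 - 10809.926) + 500 * 10809.926) / 1000
= 8240.62 kN

8240.62


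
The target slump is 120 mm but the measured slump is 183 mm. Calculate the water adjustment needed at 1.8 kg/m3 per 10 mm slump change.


Difference = 120 - 183 = -63 mm
Water adjustment = -63 * 1.8 / 10 = -11.3 kg/m3

-11.3


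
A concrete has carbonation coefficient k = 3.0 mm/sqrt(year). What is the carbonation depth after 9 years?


depth = k * sqrt(t)
= 3.0 * sqrt(9)
= 9.0 mm

9.0


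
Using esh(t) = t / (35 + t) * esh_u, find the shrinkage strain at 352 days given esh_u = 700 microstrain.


esh(352) = 352 / (35 + 352) * 700
= 352 / 387 * 700
= 636.7 microstrain

636.7


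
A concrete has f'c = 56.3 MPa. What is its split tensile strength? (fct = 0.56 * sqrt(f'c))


fct = 0.56 * sqrt(56.3)
= 0.56 * 7.503
= 4.202 MPa

4.202


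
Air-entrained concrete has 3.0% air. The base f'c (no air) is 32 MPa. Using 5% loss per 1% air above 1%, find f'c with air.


Strength loss = (3.0 - 1) * 5 = 10.0%
f'c = 32 * (1 - 10.0/100)
= 28.8 MPa

28.8


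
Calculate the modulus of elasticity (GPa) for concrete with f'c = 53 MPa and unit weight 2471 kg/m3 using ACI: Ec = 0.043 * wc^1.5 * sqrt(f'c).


Ec = 0.043 * 2471^1.5 * sqrt(53) / 1000
= 38.45 GPa

38.45


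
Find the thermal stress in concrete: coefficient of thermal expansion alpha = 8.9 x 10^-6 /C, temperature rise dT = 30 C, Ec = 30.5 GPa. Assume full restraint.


sigma = alpha * dT * Ec
= 8.9e-6 * 30 * 30.5 * 1000
= 8.143 MPa

8.143


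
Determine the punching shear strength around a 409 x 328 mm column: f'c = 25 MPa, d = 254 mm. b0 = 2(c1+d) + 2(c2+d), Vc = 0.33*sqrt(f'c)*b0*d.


b0 = 2*(409 + 254) + 2*(328 + 254) = 2490 mm
Vc = 0.33 * sqrt(25) * 2490 * 254 / 1000
= 1043.56 kN

1043.56


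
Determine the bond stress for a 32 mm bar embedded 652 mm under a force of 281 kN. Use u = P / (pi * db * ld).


u = P / (pi * db * ld)
= 281 * 1000 / (pi * 32 * 652)
= 4.287 MPa

4.287


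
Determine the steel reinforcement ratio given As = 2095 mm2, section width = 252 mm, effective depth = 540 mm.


rho = As / (b * d)
= 2095 / (252 * 540)
= 0.0154

0.0154


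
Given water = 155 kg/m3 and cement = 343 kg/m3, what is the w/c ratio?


w/c = water / cement
w/c = 155 / 343 = 0.452

0.452


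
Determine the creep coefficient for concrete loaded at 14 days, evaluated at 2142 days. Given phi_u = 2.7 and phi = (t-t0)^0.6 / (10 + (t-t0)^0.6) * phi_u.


dt = 2142 - 14 = 2128
phi = 2128^0.6 / (10 + 2128^0.6) * 2.7
= 2.453

2.453


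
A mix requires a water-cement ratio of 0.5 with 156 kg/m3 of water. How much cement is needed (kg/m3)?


Cement = water / (w/c)
= 156 / 0.5
= 312.0 kg/m3

312.0


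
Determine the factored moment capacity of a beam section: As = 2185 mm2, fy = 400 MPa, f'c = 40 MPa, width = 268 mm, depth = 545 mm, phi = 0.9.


a = As * fy / (0.85 * f'c * b)
= 2185 * 400 / (0.85 * 40 * 268)
= 95.9175 mm
Mn = As * fy * (d - a/2) / 10^6
= 434.4141 kN-m
phi*Mn = 0.9 * 434.4141 = 390.97 kN-m

390.97


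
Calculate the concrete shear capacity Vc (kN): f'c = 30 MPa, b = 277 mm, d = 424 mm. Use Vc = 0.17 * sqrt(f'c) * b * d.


Vc = 0.17 * sqrt(30) * 277 * 424 / 1000
= 109.36 kN

109.36


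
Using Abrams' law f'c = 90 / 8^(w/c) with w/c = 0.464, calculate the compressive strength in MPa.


f'c = 90 / 8^0.464
= 90 / 2.624
= 34.29 MPa

34.29


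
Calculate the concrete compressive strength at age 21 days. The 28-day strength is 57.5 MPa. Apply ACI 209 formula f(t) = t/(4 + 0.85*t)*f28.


f(21) = 21 / (4 + 0.85 * 21) * 57.5
= 21 / 21.85 * 57.5
= 55.26 MPa

55.26


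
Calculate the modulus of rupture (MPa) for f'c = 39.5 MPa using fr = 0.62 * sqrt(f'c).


fr = 0.62 * sqrt(39.5)
= 3.897 MPa

3.897


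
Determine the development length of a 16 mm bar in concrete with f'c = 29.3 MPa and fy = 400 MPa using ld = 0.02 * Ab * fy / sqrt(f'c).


Ab = pi * 16^2 / 4 = 201.062 mm2
ld = 0.02 * 201.062 * 400 / sqrt(29.3)
= 297.2 mm

297.2


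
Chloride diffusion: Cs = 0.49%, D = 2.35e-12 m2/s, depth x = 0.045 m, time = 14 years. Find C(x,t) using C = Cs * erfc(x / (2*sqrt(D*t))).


t_seconds = 14 * 365.25 * 24 * 3600 = 441806400.0 s
arg = 0.045 / (2 * sqrt(2.35e-12 * 441806400.0))
= 0.6983
erfc(0.6983) = 0.3234
C = 0.49 * 0.3234 = 0.1585%

0.1585


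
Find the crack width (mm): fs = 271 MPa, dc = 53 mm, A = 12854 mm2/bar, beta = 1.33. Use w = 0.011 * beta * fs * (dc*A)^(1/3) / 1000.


w = 0.011 * beta * fs * (dc * A)^(1/3) / 1000
= 0.011 * 1.33 * 271 * (53 * 12854)^(1/3) / 1000
= 0.349 mm

0.349


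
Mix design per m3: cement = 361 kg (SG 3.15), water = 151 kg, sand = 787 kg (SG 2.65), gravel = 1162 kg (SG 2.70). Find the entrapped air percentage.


Vol cement = 361 / (3.15 * 1000) = 0.114603 m3
Vol water = 151 / 1000 = 0.151 m3
Vol sand = 787 / (2.65 * 1000) = 0.296981 m3
Vol gravel = 1162 / (2.70 * 1000) = 0.43037 m3
Total solid + water volume = 0.992955 m3
Air = (1 - 0.992955) * 100 = 0.7%

0.7


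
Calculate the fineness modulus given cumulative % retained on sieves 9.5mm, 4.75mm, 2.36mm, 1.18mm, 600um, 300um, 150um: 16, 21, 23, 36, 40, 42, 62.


FM = sum(cumulative % retained) / 100
= 240 / 100
= 2.4

2.4


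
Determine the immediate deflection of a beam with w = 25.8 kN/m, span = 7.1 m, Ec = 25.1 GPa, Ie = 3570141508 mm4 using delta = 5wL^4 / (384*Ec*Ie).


Convert: L = 7.1 m = 7100 mm, Ec = 25.1 GPa = 25100 MPa
delta = 5 * 25.8 * 7100^4 / (384 * 25100 * 3570141508)
= 9.53 mm

9.53


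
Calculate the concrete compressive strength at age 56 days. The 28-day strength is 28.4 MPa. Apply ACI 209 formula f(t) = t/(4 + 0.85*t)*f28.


f(56) = 56 / (4 + 0.85 * 56) * 28.4
= 56 / 51.6 * 28.4
= 30.82 MPa

30.82


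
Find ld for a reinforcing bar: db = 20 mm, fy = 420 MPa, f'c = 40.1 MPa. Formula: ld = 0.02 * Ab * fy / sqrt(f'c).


Ab = pi * 20^2 / 4 = 314.159 mm2
ld = 0.02 * 314.159 * 420 / sqrt(40.1)
= 416.7 mm

416.7


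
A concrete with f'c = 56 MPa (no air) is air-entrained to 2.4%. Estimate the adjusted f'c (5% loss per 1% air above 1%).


Strength loss = (2.4 - 1) * 5 = 7.0%
f'c = 56 * (1 - 7.0/100)
= 52.08 MPa

52.08


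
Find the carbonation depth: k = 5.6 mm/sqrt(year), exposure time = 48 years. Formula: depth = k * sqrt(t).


depth = k * sqrt(t)
= 5.6 * sqrt(48)
= 38.8 mm

38.8


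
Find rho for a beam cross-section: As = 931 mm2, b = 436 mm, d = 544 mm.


rho = As / (b * d)
= 931 / (436 * 544)
= 0.0039

0.0039


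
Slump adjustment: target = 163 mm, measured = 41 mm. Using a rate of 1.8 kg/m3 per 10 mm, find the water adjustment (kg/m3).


Difference = 163 - 41 = 122 mm
Water adjustment = 122 * 1.8 / 10 = 22.0 kg/m3

22.0


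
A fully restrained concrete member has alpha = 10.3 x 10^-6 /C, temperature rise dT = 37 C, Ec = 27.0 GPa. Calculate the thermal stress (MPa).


sigma = alpha * dT * Ec
= 10.3e-6 * 37 * 27.0 * 1000
= 10.29 MPa

10.29


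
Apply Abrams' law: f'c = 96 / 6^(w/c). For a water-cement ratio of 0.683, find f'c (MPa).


f'c = 96 / 6^0.683
= 96 / 3.4
= 28.24 MPa

28.24


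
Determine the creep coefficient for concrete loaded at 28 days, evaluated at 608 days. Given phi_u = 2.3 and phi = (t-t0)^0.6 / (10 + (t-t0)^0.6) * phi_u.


dt = 608 - 28 = 580
phi = 580^0.6 / (10 + 580^0.6) * 2.3
= 1.886

1.886


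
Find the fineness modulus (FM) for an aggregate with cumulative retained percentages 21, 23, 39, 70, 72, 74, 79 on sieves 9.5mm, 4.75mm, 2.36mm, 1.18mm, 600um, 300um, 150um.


FM = sum(cumulative % retained) / 100
= 378 / 100
= 3.78

3.78


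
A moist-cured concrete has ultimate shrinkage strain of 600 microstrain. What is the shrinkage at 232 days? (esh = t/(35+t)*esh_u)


esh(232) = 232 / (35 + 232) * 600
= 232 / 267 * 600
= 521.3 microstrain

521.3


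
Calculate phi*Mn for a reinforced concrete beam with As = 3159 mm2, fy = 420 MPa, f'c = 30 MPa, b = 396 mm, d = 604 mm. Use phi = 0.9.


a = As * fy / (0.85 * f'c * b)
= 3159 * 420 / (0.85 * 30 * 396)
= 131.3904 mm
Mn = As * fy * (d - a/2) / 10^6
= 714.2121 kN-m
phi*Mn = 0.9 * 714.2121 = 642.79 kN-m

642.79


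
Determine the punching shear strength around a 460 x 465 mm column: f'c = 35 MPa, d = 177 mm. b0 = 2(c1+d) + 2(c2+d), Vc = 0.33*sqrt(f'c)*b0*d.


b0 = 2*(460 + 177) + 2*(465 + 177) = 2558 mm
Vc = 0.33 * sqrt(35) * 2558 * 177 / 1000
= 883.94 kN

883.94


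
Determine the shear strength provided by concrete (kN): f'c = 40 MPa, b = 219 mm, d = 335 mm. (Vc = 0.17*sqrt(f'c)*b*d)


Vc = 0.17 * sqrt(40) * 219 * 335 / 1000
= 78.88 kN

78.88


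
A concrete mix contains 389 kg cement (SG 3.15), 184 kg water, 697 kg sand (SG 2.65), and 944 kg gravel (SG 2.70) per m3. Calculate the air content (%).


Vol cement = 389 / (3.15 * 1000) = 0.123492 m3
Vol water = 184 / 1000 = 0.184 m3
Vol sand = 697 / (2.65 * 1000) = 0.263019 m3
Vol gravel = 944 / (2.70 * 1000) = 0.34963 m3
Total solid + water volume = 0.920141 m3
Air = (1 - 0.920141) * 100 = 7.99%

7.99


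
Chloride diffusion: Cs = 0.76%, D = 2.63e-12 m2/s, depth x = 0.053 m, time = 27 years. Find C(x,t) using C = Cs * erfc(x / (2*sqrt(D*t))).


t_seconds = 27 * 365.25 * 24 * 3600 = 852055200.0 s
arg = 0.053 / (2 * sqrt(2.63e-12 * 852055200.0))
= 0.5598
erfc(0.5598) = 0.4285
C = 0.76 * 0.4285 = 0.3257%

0.3257


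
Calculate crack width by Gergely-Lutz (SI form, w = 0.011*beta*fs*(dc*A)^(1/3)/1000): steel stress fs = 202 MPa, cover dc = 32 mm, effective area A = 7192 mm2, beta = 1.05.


w = 0.011 * beta * fs * (dc * A)^(1/3) / 1000
= 0.011 * 1.05 * 202 * (32 * 7192)^(1/3) / 1000
= 0.143 mm

0.143


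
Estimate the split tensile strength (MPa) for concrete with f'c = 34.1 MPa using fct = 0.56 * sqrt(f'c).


fct = 0.56 * sqrt(34.1)
= 0.56 * 5.84
= 3.27 MPa

3.27


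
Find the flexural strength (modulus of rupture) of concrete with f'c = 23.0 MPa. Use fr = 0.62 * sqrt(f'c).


fr = 0.62 * sqrt(23.0)
= 2.973 MPa

2.973


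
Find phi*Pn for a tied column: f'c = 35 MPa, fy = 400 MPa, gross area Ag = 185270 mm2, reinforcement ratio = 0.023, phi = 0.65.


Ast = rho * Ag = 0.023 * 185270 = 4261.21 mm2
phi*Pn = 0.65 * 0.80 * (0.85 * 35 * (185270 - 4261.21) + 400 * 4261.21) / 1000
= 3686.54 kN

3686.54


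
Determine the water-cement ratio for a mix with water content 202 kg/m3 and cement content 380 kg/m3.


w/c = water / cement
w/c = 202 / 380 = 0.532

0.532


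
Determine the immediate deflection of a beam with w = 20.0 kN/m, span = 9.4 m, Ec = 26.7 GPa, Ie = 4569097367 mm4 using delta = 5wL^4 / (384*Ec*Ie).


Convert: L = 9.4 m = 9400 mm, Ec = 26.7 GPa = 26700 MPa
delta = 5 * 20.0 * 9400^4 / (384 * 26700 * 4569097367)
= 16.67 mm

16.67


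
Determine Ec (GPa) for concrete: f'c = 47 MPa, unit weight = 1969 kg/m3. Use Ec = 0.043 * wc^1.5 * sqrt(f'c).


Ec = 0.043 * 1969^1.5 * sqrt(47) / 1000
= 25.76 GPa

25.76


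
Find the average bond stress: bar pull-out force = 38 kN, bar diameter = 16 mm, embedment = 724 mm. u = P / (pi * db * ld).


u = P / (pi * db * ld)
= 38 * 1000 / (pi * 16 * 724)
= 1.044 MPa

1.044


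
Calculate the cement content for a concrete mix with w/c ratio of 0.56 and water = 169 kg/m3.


Cement = water / (w/c)
= 169 / 0.56
= 301.8 kg/m3

301.8


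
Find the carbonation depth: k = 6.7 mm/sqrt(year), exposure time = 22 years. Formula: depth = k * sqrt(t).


depth = k * sqrt(t)
= 6.7 * sqrt(22)
= 31.43 mm

31.43


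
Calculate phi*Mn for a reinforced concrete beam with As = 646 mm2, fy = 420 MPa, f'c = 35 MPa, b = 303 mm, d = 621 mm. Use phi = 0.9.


a = As * fy / (0.85 * f'c * b)
= 646 * 420 / (0.85 * 35 * 303)
= 30.099 mm
Mn = As * fy * (d - a/2) / 10^6
= 164.4065 kN-m
phi*Mn = 0.9 * 164.4065 = 147.97 kN-m

147.97


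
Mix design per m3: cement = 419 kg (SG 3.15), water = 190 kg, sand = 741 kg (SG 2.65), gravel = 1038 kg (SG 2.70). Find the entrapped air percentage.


Vol cement = 419 / (3.15 * 1000) = 0.133016 m3
Vol water = 190 / 1000 = 0.19 m3
Vol sand = 741 / (2.65 * 1000) = 0.279623 m3
Vol gravel = 1038 / (2.70 * 1000) = 0.384444 m3
Total solid + water volume = 0.987083 m3
Air = (1 - 0.987083) * 100 = 1.29%

1.29


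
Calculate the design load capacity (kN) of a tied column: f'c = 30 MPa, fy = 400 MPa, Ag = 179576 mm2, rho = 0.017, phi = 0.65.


Ast = rho * Ag = 0.017 * 179576 = 3052.792 mm2
phi*Pn = 0.65 * 0.80 * (0.85 * 30 * (179576 - 3052.792) + 400 * 3052.792) / 1000
= 2975.68 kN

2975.68


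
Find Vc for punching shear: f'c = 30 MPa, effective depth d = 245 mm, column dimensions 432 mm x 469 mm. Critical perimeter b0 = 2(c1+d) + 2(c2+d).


b0 = 2*(432 + 245) + 2*(469 + 245) = 2782 mm
Vc = 0.33 * sqrt(30) * 2782 * 245 / 1000
= 1231.96 kN

1231.96


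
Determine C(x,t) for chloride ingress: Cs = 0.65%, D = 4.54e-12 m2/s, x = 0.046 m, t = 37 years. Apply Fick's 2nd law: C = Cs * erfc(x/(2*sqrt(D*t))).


t_seconds = 37 * 365.25 * 24 * 3600 = 1167631200.0 s
arg = 0.046 / (2 * sqrt(4.54e-12 * 1167631200.0))
= 0.3159
erfc(0.3159) = 0.6551
C = 0.65 * 0.6551 = 0.4258%

0.4258


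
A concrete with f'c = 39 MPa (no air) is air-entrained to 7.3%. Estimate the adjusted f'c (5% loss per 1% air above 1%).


Strength loss = (7.3 - 1) * 5 = 31.5%
f'c = 39 * (1 - 31.5/100)
= 26.72 MPa

26.72


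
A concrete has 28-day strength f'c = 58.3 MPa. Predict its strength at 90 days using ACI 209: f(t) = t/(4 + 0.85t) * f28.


f(90) = 90 / (4 + 0.85 * 90) * 58.3
= 90 / 80.5 * 58.3
= 65.18 MPa

65.18


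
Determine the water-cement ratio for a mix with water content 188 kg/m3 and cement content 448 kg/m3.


w/c = water / cement
w/c = 188 / 448 = 0.42

0.42


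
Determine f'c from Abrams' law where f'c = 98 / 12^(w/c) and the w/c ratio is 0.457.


f'c = 98 / 12^0.457
= 98 / 3.113
= 31.48 MPa

31.48


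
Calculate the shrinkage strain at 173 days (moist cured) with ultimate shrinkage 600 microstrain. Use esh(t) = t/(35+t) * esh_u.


esh(173) = 173 / (35 + 173) * 600
= 173 / 208 * 600
= 499.0 microstrain

499.0


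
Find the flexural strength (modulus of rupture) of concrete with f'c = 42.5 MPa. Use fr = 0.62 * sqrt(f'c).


fr = 0.62 * sqrt(42.5)
= 4.042 MPa

4.042


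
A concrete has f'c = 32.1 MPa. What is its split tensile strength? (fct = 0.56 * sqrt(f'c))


fct = 0.56 * sqrt(32.1)
= 0.56 * 5.666
= 3.173 MPa

3.173


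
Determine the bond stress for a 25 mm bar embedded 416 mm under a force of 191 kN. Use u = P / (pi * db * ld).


u = P / (pi * db * ld)
= 191 * 1000 / (pi * 25 * 416)
= 5.846 MPa

5.846


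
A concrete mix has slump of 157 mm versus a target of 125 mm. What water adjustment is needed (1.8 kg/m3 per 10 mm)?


Difference = 125 - 157 = -32 mm
Water adjustment = -32 * 1.8 / 10 = -5.8 kg/m3

-5.8


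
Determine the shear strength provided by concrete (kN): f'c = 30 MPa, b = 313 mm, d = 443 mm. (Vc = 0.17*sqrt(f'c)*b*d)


Vc = 0.17 * sqrt(30) * 313 * 443 / 1000
= 129.11 kN

129.11


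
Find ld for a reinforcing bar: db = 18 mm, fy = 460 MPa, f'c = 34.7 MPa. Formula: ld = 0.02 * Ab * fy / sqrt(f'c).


Ab = pi * 18^2 / 4 = 254.469 mm2
ld = 0.02 * 254.469 * 460 / sqrt(34.7)
= 397.4 mm

397.4


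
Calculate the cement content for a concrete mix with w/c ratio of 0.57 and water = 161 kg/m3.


Cement = water / (w/c)
= 161 / 0.57
= 282.5 kg/m3

282.5


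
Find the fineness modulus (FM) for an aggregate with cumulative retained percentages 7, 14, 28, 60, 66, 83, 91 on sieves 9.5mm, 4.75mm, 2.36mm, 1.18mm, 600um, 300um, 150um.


FM = sum(cumulative % retained) / 100
= 349 / 100
= 3.49

3.49


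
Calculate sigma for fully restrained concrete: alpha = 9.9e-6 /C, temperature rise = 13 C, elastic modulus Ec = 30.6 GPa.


sigma = alpha * dT * Ec
= 9.9e-6 * 13 * 30.6 * 1000
= 3.938 MPa

3.938


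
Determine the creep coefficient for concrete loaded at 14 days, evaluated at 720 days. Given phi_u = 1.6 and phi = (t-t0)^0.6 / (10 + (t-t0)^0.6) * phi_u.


dt = 720 - 14 = 706
phi = 706^0.6 / (10 + 706^0.6) * 1.6
= 1.339

1.339


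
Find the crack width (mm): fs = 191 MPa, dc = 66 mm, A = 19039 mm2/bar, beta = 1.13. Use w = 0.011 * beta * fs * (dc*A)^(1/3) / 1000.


w = 0.011 * beta * fs * (dc * A)^(1/3) / 1000
= 0.011 * 1.13 * 191 * (66 * 19039)^(1/3) / 1000
= 0.256 mm

0.256


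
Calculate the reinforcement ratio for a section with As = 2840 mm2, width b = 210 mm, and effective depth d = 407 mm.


rho = As / (b * d)
= 2840 / (210 * 407)
= 0.0332

0.0332


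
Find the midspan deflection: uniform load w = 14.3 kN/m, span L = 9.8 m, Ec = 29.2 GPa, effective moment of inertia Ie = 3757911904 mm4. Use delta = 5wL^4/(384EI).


Convert: L = 9.8 m = 9800 mm, Ec = 29.2 GPa = 29200 MPa
delta = 5 * 14.3 * 9800^4 / (384 * 29200 * 3757911904)
= 15.65 mm

15.65


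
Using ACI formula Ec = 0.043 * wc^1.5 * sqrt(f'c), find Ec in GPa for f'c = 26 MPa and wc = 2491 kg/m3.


Ec = 0.043 * 2491^1.5 * sqrt(26) / 1000
= 27.26 GPa

27.26


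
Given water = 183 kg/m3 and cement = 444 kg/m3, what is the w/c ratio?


w/c = water / cement
w/c = 183 / 444 = 0.412

0.412


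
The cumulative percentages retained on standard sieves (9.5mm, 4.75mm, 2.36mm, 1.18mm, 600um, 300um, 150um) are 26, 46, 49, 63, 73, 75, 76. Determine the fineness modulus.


FM = sum(cumulative % retained) / 100
= 408 / 100
= 4.08

4.08


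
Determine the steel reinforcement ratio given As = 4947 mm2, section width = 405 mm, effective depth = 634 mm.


rho = As / (b * d)
= 4947 / (405 * 634)
= 0.0193

0.0193


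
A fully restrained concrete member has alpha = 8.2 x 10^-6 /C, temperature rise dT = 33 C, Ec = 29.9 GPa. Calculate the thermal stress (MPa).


sigma = alpha * dT * Ec
= 8.2e-6 * 33 * 29.9 * 1000
= 8.091 MPa

8.091


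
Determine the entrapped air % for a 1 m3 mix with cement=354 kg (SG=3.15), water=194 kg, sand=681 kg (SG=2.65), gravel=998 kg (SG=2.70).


Vol cement = 354 / (3.15 * 1000) = 0.112381 m3
Vol water = 194 / 1000 = 0.194 m3
Vol sand = 681 / (2.65 * 1000) = 0.256981 m3
Vol gravel = 998 / (2.70 * 1000) = 0.36963 m3
Total solid + water volume = 0.932992 m3
Air = (1 - 0.932992) * 100 = 6.7%

6.7


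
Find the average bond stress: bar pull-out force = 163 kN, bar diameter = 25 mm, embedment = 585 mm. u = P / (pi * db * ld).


u = P / (pi * db * ld)
= 163 * 1000 / (pi * 25 * 585)
= 3.548 MPa

3.548


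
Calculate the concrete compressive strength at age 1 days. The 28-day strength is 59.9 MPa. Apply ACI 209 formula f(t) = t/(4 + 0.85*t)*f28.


f(1) = 1 / (4 + 0.85 * 1) * 59.9
= 1 / 4.85 * 59.9
= 12.35 MPa

12.35


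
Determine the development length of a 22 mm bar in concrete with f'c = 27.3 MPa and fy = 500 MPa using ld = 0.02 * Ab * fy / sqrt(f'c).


Ab = pi * 22^2 / 4 = 380.133 mm2
ld = 0.02 * 380.133 * 500 / sqrt(27.3)
= 727.5 mm

727.5


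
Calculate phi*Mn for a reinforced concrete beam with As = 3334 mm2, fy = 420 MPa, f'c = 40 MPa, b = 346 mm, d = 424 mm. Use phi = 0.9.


a = As * fy / (0.85 * f'c * b)
= 3334 * 420 / (0.85 * 40 * 346)
= 119.0309 mm
Mn = As * fy * (d - a/2) / 10^6
= 510.3804 kN-m
phi*Mn = 0.9 * 510.3804 = 459.34 kN-m

459.34


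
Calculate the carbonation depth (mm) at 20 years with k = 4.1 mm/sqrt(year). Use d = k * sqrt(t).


depth = k * sqrt(t)
= 4.1 * sqrt(20)
= 18.34 mm

18.34


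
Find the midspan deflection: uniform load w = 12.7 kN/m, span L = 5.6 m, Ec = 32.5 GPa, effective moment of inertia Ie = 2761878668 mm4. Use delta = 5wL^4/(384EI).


Convert: L = 5.6 m = 5600 mm, Ec = 32.5 GPa = 32500 MPa
delta = 5 * 12.7 * 5600^4 / (384 * 32500 * 2761878668)
= 1.81 mm

1.81


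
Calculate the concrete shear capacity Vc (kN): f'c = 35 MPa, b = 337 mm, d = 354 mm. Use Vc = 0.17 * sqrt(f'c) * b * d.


Vc = 0.17 * sqrt(35) * 337 * 354 / 1000
= 119.98 kN

119.98


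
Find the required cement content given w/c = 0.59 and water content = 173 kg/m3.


Cement = water / (w/c)
= 173 / 0.59
= 293.2 kg/m3

293.2


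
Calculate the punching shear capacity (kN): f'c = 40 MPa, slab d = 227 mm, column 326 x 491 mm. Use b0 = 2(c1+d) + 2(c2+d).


b0 = 2*(326 + 227) + 2*(491 + 227) = 2542 mm
Vc = 0.33 * sqrt(40) * 2542 * 227 / 1000
= 1204.33 kN

1204.33


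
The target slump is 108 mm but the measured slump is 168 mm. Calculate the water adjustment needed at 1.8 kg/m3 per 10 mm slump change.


Difference = 108 - 168 = -60 mm
Water adjustment = -60 * 1.8 / 10 = -10.8 kg/m3

-10.8


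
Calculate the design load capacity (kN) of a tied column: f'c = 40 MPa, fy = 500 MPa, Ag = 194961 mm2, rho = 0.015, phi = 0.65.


Ast = rho * Ag = 0.015 * 194961 = 2924.415 mm2
phi*Pn = 0.65 * 0.80 * (0.85 * 40 * (194961 - 2924.415) + 500 * 2924.415) / 1000
= 4155.55 kN

4155.55


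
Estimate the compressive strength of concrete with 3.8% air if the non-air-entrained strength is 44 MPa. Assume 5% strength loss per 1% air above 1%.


Strength loss = (3.8 - 1) * 5 = 14.0%
f'c = 44 * (1 - 14.0/100)
= 37.84 MPa

37.84


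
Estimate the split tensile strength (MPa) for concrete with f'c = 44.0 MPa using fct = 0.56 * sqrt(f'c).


fct = 0.56 * sqrt(44.0)
= 0.56 * 6.633
= 3.715 MPa

3.715
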